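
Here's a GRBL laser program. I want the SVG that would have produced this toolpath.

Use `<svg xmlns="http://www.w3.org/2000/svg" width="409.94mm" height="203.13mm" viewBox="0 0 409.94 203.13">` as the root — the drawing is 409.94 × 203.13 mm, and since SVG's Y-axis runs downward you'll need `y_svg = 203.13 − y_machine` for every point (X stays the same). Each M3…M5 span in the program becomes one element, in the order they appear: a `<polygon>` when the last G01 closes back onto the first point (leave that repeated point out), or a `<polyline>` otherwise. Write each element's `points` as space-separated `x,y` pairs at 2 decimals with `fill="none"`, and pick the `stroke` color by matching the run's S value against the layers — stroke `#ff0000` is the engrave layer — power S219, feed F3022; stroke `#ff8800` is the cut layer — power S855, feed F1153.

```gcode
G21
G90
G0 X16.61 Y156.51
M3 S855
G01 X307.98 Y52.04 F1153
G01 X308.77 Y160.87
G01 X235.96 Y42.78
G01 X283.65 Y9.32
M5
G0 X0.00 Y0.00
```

Machine Y-up, SVG Y-down with viewBox height 203.13, so y_svg = 203.13 − y_machine; X carries over. Every run uses S855, so all elements get stroke `#ff8800` (cut).

Run 1: The run is open, so emit a `<polyline>` with points (Y-flipped): 16.61,46.62 307.98,151.09 308.77,42.26 235.96,160.35 283.65,193.81.

<svg xmlns="http://www.w3.org/2000/svg" width="409.94mm" height="203.13mm" viewBox="0 0 409.94 203.13">
  <polyline points="16.61,46.62 307.98,151.09 308.77,42.26 235.96,160.35 283.65,193.81" fill="none" stroke="#ff8800"/>
</svg>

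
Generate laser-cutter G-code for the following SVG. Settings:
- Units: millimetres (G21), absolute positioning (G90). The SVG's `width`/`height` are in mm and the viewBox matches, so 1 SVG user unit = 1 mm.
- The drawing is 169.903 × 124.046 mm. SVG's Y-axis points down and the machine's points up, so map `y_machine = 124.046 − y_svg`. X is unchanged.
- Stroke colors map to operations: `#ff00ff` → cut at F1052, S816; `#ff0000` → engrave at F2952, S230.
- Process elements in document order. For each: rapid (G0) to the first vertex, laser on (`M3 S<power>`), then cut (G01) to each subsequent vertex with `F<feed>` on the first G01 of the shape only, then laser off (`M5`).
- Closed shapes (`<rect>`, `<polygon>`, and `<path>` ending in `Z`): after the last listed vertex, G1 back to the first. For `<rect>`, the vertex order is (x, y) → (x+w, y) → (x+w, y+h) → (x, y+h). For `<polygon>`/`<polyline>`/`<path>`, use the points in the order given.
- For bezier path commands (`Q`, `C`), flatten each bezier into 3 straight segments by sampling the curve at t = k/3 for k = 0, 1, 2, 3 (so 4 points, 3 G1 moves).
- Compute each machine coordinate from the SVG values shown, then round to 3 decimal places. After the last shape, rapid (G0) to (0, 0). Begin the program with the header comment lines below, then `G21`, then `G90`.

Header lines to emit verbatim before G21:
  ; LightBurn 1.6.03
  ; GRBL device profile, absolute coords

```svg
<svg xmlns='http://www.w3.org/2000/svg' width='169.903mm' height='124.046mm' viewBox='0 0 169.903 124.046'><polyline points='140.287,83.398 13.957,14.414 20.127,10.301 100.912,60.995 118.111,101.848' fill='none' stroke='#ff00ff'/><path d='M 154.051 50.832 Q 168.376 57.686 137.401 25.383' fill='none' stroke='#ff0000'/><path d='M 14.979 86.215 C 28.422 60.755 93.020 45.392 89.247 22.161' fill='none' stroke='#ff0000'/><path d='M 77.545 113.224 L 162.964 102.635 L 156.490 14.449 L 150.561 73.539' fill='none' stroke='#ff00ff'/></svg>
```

Since the viewBox matches the mm dimensions, user units are millimetres directly. The only transform is the Y-flip y_m = 124.046 − y_svg.

Shape 1 is a open polyline drawn with `<polyline>`. Its stroke #ff00ff means cut at S816, F1052. After flipping Y the toolpath is (140.287,40.648) → (13.957,109.632) → (20.127,113.745) → (100.912,63.051) → (118.111,22.198).

Shape 2 is a quadratic bezier drawn with `<path>`. Its stroke #ff0000 means engrave at S230, F2952. After flipping Y the toolpath is (154.051,73.214) → (158.568,72.995) → (153.018,81.478) → (137.401,98.663).

Shape 3 is a cubic bezier drawn with `<path>`. Its stroke #ff0000 means engrave at S230, F2952. After flipping Y the toolpath is (14.979,37.831) → (41.047,60.591) → (74.657,80.611) → (89.247,101.885).

Shape 4 is a open polyline drawn with `<path>`. Its stroke #ff00ff means cut at S816, F1052. After flipping Y the toolpath is (77.545,10.822) → (162.964,21.411) → (156.490,109.597) → (150.561,50.507).

; LightBurn 1.6.03
; GRBL device profile, absolute coords
G21
G90
G0 X140.287 Y40.648
M3 S816
G01 X13.957 Y109.632 F1052
G01 X20.127 Y113.745
G01 X100.912 Y63.051
G01 X118.111 Y22.198
M5
G0 X154.051 Y73.214
M3 S230
G01 X158.568 Y72.995 F2952
G01 X153.018 Y81.478
G01 X137.401 Y98.663
M5
G0 X14.979 Y37.831
M3 S230
G01 X41.047 Y60.591 F2952
G01 X74.657 Y80.611
G01 X89.247 Y101.885
M5
G0 X77.545 Y10.822
M3 S816
G01 X162.964 Y21.411 F1052
G01 X156.490 Y109.597
G01 X150.561 Y50.507
M5
G0 X0.000 Y0.000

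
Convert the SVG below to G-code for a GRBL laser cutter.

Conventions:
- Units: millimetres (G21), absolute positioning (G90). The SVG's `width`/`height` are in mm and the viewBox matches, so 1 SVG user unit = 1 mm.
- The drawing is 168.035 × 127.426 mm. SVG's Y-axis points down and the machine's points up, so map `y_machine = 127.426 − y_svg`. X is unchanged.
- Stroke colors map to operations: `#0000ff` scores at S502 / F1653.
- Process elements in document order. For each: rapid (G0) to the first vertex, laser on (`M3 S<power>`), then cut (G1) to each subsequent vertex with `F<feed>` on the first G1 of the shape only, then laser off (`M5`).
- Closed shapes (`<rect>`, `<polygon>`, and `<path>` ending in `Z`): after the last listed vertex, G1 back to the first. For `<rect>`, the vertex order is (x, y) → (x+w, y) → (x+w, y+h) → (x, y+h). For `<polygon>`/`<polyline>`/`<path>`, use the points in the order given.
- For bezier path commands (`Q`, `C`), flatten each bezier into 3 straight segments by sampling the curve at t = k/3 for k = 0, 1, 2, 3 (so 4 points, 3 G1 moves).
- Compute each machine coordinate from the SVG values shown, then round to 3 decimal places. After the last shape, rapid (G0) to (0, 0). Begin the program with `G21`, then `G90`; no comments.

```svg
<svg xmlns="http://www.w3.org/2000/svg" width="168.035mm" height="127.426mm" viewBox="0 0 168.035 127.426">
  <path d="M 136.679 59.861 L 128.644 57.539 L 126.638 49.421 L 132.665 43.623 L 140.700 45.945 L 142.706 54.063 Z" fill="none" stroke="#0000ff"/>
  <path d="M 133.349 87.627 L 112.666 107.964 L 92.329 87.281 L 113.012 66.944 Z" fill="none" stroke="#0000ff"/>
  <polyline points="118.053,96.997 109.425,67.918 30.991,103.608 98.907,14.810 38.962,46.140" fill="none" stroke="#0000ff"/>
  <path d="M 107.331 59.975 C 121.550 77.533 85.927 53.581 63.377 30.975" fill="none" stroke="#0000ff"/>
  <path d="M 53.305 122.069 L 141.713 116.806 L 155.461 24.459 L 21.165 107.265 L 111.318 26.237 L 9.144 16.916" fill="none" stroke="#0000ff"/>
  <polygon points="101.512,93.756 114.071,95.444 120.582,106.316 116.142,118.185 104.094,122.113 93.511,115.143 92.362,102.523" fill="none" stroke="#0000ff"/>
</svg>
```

G21
G90
G0 X136.679 Y67.565
M3 S502
G1 X128.644 Y69.887 F1653
G1 X126.638 Y78.005
G1 X132.665 Y83.803
G1 X140.700 Y81.481
G1 X142.706 Y73.363
G1 X136.679 Y67.565
M5
G0 X133.349 Y39.799
M3 S502
G1 X112.666 Y19.462 F1653
G1 X92.329 Y40.145
G1 X113.012 Y60.482
G1 X133.349 Y39.799
M5
G0 X118.053 Y30.429
M3 S502
G1 X109.425 Y59.508 F1653
G1 X30.991 Y23.818
G1 X98.907 Y112.616
G1 X38.962 Y81.286
M5
G0 X107.331 Y67.451
M3 S502
G1 X107.266 Y62.142 F1653
G1 X87.954 Y74.984
G1 X63.377 Y96.451
M5
G0 X53.305 Y5.357
M3 S502
G1 X141.713 Y10.620 F1653
G1 X155.461 Y102.967
G1 X21.165 Y20.161
G1 X111.318 Y101.189
G1 X9.144 Y110.510
M5
G0 X101.512 Y33.670
M3 S502
G1 X114.071 Y31.982 F1653
G1 X120.582 Y21.110
G1 X116.142 Y9.241
G1 X104.094 Y5.313
G1 X93.511 Y12.283
G1 X92.362 Y24.903
G1 X101.512 Y33.670
M5
G0 X0.000 Y0.000

Since the viewBox matches the mm dimensions, user units are millimetres directly. The only transform is the Y-flip y_m = 127.426 − y_svg.

Shape 1 is a regular polygon drawn with `<path>`. Its stroke #0000ff means score at S502, F1653. After flipping Y the toolpath is (136.679,67.565) → (128.644,69.887) → (126.638,78.005) → (132.665,83.803) → (140.700,81.481) → (142.706,73.363) → (136.679,67.565), returning to the start.

Shape 2 is a regular polygon drawn with `<path>`. Its stroke #0000ff means score at S502, F1653. After flipping Y the toolpath is (133.349,39.799) → (112.666,19.462) → (92.329,40.145) → (113.012,60.482) → (133.349,39.799), returning to the start.

Shape 3 is a open polyline drawn with `<polyline>`. Its stroke #0000ff means score at S502, F1653. After flipping Y the toolpath is (118.053,30.429) → (109.425,59.508) → (30.991,23.818) → (98.907,112.616) → (38.962,81.286).

Shape 4 is a cubic bezier drawn with `<path>`. Its stroke #0000ff means score at S502, F1653. After flipping Y the toolpath is (107.331,67.451) → (107.266,62.142) → (87.954,74.984) → (63.377,96.451).

Shape 5 is a open polyline drawn with `<path>`. Its stroke #0000ff means score at S502, F1653. After flipping Y the toolpath is (53.305,5.357) → (141.713,10.620) → (155.461,102.967) → (21.165,20.161) → (111.318,101.189) → (9.144,110.510).

Shape 6 is a regular polygon drawn with `<polygon>`. Its stroke #0000ff means score at S502, F1653. After flipping Y the toolpath is (101.512,33.670) → (114.071,31.982) → (120.582,21.110) → (116.142,9.241) → (104.094,5.313) → (93.511,12.283) → (92.362,24.903) → (101.512,33.670), returning to the start.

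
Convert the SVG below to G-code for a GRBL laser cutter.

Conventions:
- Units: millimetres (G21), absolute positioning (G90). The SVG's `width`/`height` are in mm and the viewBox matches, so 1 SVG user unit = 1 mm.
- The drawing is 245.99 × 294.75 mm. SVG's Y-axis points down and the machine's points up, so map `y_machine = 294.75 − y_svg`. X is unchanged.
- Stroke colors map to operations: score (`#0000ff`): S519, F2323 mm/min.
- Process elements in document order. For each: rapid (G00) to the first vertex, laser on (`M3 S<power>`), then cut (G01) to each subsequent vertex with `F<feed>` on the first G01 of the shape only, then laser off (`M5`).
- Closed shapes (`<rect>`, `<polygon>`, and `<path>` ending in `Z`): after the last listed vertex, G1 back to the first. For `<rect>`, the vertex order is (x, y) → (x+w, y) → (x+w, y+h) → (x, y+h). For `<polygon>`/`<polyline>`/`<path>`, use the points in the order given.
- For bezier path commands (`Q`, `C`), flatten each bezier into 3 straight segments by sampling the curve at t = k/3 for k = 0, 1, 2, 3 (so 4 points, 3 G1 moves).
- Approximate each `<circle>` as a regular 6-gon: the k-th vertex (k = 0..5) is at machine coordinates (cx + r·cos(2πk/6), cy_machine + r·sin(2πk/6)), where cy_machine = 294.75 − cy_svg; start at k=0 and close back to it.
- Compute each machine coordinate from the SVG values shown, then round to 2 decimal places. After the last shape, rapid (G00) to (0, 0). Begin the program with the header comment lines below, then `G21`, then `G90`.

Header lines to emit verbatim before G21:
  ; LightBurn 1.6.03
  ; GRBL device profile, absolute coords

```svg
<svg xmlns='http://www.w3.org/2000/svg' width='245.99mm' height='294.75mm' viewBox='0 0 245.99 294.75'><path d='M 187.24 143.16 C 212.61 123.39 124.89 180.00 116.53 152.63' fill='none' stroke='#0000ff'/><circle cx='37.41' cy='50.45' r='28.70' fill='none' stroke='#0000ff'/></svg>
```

; LightBurn 1.6.03
; GRBL device profile, absolute coords
G21
G90
G00 X187.24 Y151.59
M3 S519
G01 X182.04 Y151.84 F2323
G01 X144.22 Y136.80
G01 X116.53 Y142.12
M5
G00 X66.11 Y244.30
M3 S519
G01 X51.76 Y269.15 F2323
G01 X23.06 Y269.15
G01 X8.71 Y244.30
G01 X23.06 Y219.45
G01 X51.76 Y219.45
G01 X66.11 Y244.30
M5
G00 X0.00 Y0.00

Since the viewBox matches the mm dimensions, user units are millimetres directly. The only transform is the Y-flip y_m = 294.75 − y_svg.

Shape 1 is a cubic bezier drawn with `<path>`. Its stroke #0000ff means score at S519, F2323. After flipping Y the toolpath is (187.24,151.59) → (182.04,151.84) → (144.22,136.80) → (116.53,142.12).

Shape 2 is a circle drawn with `<circle>`. Its stroke #0000ff means score at S519, F2323. After flipping Y the toolpath is (66.11,244.30) → (51.76,269.15) → (23.06,269.15) → (8.71,244.30) → (23.06,219.45) → (51.76,219.45) → (66.11,244.30), returning to the start.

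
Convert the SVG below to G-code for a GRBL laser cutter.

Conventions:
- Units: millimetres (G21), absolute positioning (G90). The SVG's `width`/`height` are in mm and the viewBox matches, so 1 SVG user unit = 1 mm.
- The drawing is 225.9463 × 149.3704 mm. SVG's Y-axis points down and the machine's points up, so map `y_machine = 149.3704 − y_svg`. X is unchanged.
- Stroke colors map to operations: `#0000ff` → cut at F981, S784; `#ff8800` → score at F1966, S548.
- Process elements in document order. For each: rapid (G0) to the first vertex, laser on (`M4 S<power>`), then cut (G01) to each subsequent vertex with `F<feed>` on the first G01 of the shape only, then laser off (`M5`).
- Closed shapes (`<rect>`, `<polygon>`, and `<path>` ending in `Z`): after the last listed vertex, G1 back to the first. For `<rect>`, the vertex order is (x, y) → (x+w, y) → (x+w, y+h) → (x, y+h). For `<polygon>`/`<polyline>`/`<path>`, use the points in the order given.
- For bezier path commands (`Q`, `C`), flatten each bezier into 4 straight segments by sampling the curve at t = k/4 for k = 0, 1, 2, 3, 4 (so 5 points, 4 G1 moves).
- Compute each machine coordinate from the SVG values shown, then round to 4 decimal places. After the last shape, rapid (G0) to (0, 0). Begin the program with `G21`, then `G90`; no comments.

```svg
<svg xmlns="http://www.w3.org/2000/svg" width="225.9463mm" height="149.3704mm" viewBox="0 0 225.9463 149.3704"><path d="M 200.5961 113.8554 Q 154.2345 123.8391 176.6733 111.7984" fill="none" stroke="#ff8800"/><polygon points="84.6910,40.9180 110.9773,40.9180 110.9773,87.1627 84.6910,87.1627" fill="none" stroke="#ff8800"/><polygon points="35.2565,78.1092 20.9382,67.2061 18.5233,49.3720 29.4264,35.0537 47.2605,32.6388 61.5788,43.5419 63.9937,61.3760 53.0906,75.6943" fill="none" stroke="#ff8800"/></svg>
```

G21
G90
G0 X200.5961 Y35.5150
M4 S548
G01 X181.7153 Y31.8997 F1966
G01 X171.4346 Y31.0374
G01 X169.7539 Y32.9282
G01 X176.6733 Y37.5720
M5
G0 X84.6910 Y108.4524
M4 S548
G01 X110.9773 Y108.4524 F1966
G01 X110.9773 Y62.2077
G01 X84.6910 Y62.2077
G01 X84.6910 Y108.4524
M5
G0 X35.2565 Y71.2612
M4 S548
G01 X20.9382 Y82.1643 F1966
G01 X18.5233 Y99.9984
G01 X29.4264 Y114.3167
G01 X47.2605 Y116.7316
G01 X61.5788 Y105.8285
G01 X63.9937 Y87.9944
G01 X53.0906 Y73.6761
G01 X35.2565 Y71.2612
M5
G0 X0.0000 Y0.0000

1 u = 1 mm; y_m = 149.3704 − y.

[1] `<path>` quadratic bezier, #ff8800→score S548 F1966: (200.5961,35.5150) → (181.7153,31.8997) → (171.4346,31.0374) → (169.7539,32.9282) → (176.6733,37.5720)

[2] `<polygon>` rectangle, #ff8800→score S548 F1966: (84.6910,108.4524) → (110.9773,108.4524) → (110.9773,62.2077) → (84.6910,62.2077) → (84.6910,108.4524) (closed)

[3] `<polygon>` regular polygon, #ff8800→score S548 F1966: (35.2565,71.2612) → (20.9382,82.1643) → (18.5233,99.9984) → (29.4264,114.3167) → (47.2605,116.7316) → (61.5788,105.8285) → (63.9937,87.9944) → (53.0906,73.6761) → (35.2565,71.2612) (closed)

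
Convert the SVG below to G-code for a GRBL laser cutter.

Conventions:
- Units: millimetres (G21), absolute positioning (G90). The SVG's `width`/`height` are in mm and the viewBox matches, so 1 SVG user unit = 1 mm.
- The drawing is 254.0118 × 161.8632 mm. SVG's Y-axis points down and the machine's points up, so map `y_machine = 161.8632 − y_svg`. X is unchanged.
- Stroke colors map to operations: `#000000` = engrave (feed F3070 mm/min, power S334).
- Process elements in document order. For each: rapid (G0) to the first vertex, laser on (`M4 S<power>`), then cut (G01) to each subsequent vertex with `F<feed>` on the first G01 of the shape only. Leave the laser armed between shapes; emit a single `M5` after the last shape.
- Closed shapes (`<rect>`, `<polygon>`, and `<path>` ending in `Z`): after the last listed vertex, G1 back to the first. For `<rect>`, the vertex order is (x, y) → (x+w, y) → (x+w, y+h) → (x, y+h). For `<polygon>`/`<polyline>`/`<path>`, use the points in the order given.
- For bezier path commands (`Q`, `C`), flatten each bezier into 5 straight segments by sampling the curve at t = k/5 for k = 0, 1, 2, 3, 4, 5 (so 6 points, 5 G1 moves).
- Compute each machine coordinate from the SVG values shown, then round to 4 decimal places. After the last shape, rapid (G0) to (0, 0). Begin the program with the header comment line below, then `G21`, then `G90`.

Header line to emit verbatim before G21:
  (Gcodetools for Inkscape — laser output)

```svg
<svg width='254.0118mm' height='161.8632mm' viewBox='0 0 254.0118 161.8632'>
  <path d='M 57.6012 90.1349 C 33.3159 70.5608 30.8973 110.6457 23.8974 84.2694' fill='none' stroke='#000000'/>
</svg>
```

(Gcodetools for Inkscape — laser output)
G21
G90
G0 X57.6012 Y71.7283
M4 S334
G01 X45.4424 Y77.3226 F3070
G01 X37.2622 Y74.6526
G01 X31.7909 Y69.7719
G01 X27.7592 Y68.7344
G01 X23.8974 Y77.5938
M5
G0 X0.0000 Y0.0000

viewBox `0 0 254.0118 161.8632` with mm width/height → 1 unit = 1 mm. Flip: y_m = 161.8632 − y_svg.

**Shape 1** — `<path>` cubic bezier, stroke `#000000` → engrave (S334, F3070). Control points (SVG): P0=(57.6012,90.1349), P1=(33.3159,70.5608), P2=(30.8973,110.6457), P3=(23.8974,84.2694); sampled at t=k/5. Machine vertices: (57.6012,71.7283) → (45.4424,77.3226) → (37.2622,74.6526) → (31.7909,69.7719) → (27.7592,68.7344) → (23.8974,77.5938). Open path.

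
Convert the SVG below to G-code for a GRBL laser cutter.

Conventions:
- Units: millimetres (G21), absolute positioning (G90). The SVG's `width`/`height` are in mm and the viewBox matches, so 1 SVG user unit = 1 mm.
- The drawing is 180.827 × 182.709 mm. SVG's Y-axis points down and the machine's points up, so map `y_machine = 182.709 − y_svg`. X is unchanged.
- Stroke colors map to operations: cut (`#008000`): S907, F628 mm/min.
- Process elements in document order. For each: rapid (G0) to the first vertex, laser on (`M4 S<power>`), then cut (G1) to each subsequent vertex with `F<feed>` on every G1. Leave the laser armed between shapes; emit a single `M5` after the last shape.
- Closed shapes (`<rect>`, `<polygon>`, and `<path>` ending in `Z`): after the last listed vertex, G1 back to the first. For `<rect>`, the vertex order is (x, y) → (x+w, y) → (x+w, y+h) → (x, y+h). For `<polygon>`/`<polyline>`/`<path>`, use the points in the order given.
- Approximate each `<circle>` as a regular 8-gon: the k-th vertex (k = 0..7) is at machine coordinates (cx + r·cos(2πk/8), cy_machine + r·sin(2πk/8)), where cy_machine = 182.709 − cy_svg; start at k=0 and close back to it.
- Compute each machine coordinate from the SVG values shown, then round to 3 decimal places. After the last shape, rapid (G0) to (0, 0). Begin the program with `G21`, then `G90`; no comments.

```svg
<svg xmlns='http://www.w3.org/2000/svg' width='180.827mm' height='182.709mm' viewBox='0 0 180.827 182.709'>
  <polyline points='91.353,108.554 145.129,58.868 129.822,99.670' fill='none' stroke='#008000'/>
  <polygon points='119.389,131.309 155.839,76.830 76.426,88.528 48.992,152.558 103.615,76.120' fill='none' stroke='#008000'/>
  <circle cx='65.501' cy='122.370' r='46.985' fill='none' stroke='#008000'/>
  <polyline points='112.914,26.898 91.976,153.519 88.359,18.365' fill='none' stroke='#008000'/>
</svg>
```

viewBox `0 0 180.827 182.709` with mm width/height → 1 unit = 1 mm. Flip: y_m = 182.709 − y_svg.

**Shape 1** — `<polyline>` open polyline, stroke `#008000` → cut (S907, F628). Machine vertices: (91.353,74.155) → (145.129,123.841) → (129.822,83.039). Open path.

**Shape 2** — `<polygon>` closed polygon, stroke `#008000` → cut (S907, F628). Machine vertices: (119.389,51.400) → (155.839,105.879) → (76.426,94.181) → (48.992,30.151) → (103.615,106.589) → (119.389,51.400). Closed: final G1 returns to the first vertex.

**Shape 3** — `<circle>` circle, stroke `#008000` → cut (S907, F628). Machine vertices: (112.486,60.339) → (98.724,93.562) → (65.501,107.324) → (32.278,93.562) → (18.516,60.339) → (32.278,27.116) → (65.501,13.354) → (98.724,27.116) → (112.486,60.339). Closed: final G1 returns to the first vertex.

**Shape 4** — `<polyline>` open polyline, stroke `#008000` → cut (S907, F628). Machine vertices: (112.914,155.811) → (91.976,29.190) → (88.359,164.344). Open path.

G21
G90
G0 X91.353 Y74.155
M4 S907
G1 X145.129 Y123.841 F628
G1 X129.822 Y83.039 F628
G0 X119.389 Y51.400
M4 S907
G1 X155.839 Y105.879 F628
G1 X76.426 Y94.181 F628
G1 X48.992 Y30.151 F628
G1 X103.615 Y106.589 F628
G1 X119.389 Y51.400 F628
G0 X112.486 Y60.339
M4 S907
G1 X98.724 Y93.562 F628
G1 X65.501 Y107.324 F628
G1 X32.278 Y93.562 F628
G1 X18.516 Y60.339 F628
G1 X32.278 Y27.116 F628
G1 X65.501 Y13.354 F628
G1 X98.724 Y27.116 F628
G1 X112.486 Y60.339 F628
G0 X112.914 Y155.811
M4 S907
G1 X91.976 Y29.190 F628
G1 X88.359 Y164.344 F628
M5
G0 X0.000 Y0.000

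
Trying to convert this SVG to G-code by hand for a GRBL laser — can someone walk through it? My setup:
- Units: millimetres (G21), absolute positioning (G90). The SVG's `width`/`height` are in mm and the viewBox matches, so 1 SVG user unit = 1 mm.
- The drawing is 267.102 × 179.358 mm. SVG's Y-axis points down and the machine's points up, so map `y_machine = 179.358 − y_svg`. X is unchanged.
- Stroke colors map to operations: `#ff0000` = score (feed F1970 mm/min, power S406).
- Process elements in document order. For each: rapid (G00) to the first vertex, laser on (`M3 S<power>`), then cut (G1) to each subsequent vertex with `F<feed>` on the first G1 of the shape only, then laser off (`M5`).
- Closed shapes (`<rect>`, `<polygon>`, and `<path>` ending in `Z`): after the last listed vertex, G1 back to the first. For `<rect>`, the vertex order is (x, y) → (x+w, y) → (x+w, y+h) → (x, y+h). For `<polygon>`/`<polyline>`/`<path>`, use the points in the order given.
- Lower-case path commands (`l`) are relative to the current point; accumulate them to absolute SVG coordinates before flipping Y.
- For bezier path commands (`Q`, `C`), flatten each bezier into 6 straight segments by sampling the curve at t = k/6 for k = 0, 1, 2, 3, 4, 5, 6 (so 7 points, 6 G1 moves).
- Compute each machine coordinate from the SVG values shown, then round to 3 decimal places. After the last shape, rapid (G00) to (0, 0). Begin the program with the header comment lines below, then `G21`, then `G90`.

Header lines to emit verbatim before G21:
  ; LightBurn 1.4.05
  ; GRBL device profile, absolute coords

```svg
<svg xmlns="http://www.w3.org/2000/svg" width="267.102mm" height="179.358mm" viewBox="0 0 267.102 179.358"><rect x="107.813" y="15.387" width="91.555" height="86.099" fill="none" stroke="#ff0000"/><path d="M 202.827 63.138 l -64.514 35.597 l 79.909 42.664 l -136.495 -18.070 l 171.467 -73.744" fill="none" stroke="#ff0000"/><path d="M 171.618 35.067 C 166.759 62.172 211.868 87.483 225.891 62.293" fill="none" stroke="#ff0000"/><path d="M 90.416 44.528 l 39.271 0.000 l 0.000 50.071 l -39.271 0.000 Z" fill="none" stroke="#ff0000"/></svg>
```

Since the viewBox matches the mm dimensions, user units are millimetres directly. The only transform is the Y-flip y_m = 179.358 − y_svg.

Shape 1 is a rectangle drawn with `<rect>`. Its stroke #ff0000 means score at S406, F1970. After flipping Y the toolpath is (107.813,163.971) → (199.368,163.971) → (199.368,77.872) → (107.813,77.872) → (107.813,163.971), returning to the start.

Shape 2 is a open polyline drawn with `<path>`. Its stroke #ff0000 means score at S406, F1970. After flipping Y the toolpath is (202.827,116.220) → (138.313,80.623) → (218.222,37.959) → (81.727,56.029) → (253.194,129.773).

Shape 3 is a cubic bezier drawn with `<path>`. Its stroke #ff0000 means score at S406, F1970. After flipping Y the toolpath is (171.618,144.291) → (172.977,131.113) → (180.413,119.588) → (191.674,111.067) → (204.508,106.905) → (216.664,108.453) → (225.891,117.065).

Shape 4 is a rectangle drawn with `<path>`. Its stroke #ff0000 means score at S406, F1970. After flipping Y the toolpath is (90.416,134.830) → (129.687,134.830) → (129.687,84.759) → (90.416,84.759) → (90.416,134.830), returning to the start.

; LightBurn 1.4.05
; GRBL device profile, absolute coords
G21
G90
G00 X107.813 Y163.971
M3 S406
G1 X199.368 Y163.971 F1970
G1 X199.368 Y77.872
G1 X107.813 Y77.872
G1 X107.813 Y163.971
M5
G00 X202.827 Y116.220
M3 S406
G1 X138.313 Y80.623 F1970
G1 X218.222 Y37.959
G1 X81.727 Y56.029
G1 X253.194 Y129.773
M5
G00 X171.618 Y144.291
M3 S406
G1 X172.977 Y131.113 F1970
G1 X180.413 Y119.588
G1 X191.674 Y111.067
G1 X204.508 Y106.905
G1 X216.664 Y108.453
G1 X225.891 Y117.065
M5
G00 X90.416 Y134.830
M3 S406
G1 X129.687 Y134.830 F1970
G1 X129.687 Y84.759
G1 X90.416 Y84.759
G1 X90.416 Y134.830
M5
G00 X0.000 Y0.000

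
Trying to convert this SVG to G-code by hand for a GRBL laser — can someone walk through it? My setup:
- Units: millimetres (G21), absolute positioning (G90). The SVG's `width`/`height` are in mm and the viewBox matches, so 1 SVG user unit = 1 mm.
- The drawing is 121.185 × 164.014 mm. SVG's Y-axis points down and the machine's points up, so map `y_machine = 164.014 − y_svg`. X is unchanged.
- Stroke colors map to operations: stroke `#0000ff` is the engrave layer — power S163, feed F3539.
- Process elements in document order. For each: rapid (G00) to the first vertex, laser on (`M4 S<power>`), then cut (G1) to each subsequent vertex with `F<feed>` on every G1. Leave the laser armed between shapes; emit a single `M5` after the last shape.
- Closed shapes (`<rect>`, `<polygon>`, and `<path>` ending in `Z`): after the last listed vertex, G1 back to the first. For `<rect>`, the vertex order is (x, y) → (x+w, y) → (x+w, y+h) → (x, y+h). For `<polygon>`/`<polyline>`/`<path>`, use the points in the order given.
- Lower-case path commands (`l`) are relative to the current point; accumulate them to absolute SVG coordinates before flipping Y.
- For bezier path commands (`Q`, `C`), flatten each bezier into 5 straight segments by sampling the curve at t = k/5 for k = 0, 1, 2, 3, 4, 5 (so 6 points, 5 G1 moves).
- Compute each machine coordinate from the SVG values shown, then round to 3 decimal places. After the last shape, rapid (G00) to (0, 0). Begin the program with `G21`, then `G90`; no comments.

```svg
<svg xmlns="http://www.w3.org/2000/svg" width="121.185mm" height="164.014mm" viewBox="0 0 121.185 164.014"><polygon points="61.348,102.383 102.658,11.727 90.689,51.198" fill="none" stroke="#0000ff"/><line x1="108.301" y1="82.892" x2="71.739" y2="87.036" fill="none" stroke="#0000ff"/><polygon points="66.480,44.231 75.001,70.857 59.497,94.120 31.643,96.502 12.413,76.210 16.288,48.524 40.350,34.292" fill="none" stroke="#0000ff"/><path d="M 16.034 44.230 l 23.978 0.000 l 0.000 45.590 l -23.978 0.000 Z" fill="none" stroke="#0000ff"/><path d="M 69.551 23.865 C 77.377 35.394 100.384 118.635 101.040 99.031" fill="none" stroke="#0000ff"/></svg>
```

G21
G90
G00 X61.348 Y61.631
M4 S163
G1 X102.658 Y152.287 F3539
G1 X90.689 Y112.816 F3539
G1 X61.348 Y61.631 F3539
G00 X108.301 Y81.122
M4 S163
G1 X71.739 Y76.978 F3539
G00 X66.480 Y119.783
M4 S163
G1 X75.001 Y93.157 F3539
G1 X59.497 Y69.894 F3539
G1 X31.643 Y67.512 F3539
G1 X12.413 Y87.804 F3539
G1 X16.288 Y115.490 F3539
G1 X40.350 Y129.722 F3539
G1 X66.480 Y119.783 F3539
G00 X16.034 Y119.784
M4 S163
G1 X40.012 Y119.784 F3539
G1 X40.012 Y74.194 F3539
G1 X16.034 Y74.194 F3539
G1 X16.034 Y119.784 F3539
G00 X69.551 Y140.149
M4 S163
G1 X75.768 Y126.023 F3539
G1 X83.827 Y103.064 F3539
G1 X91.926 Y79.652 F3539
G1 X98.265 Y64.166 F3539
G1 X101.040 Y64.983 F3539
M5
G00 X0.000 Y0.000

viewBox `0 0 121.185 164.014` with mm width/height → 1 unit = 1 mm. Flip: y_m = 164.014 − y_svg.

**Shape 1** — `<polygon>` closed polygon, stroke `#0000ff` → engrave (S163, F3539). Machine vertices: (61.348,61.631) → (102.658,152.287) → (90.689,112.816) → (61.348,61.631). Closed: final G1 returns to the first vertex.

**Shape 2** — `<line>` line segment, stroke `#0000ff` → engrave (S163, F3539). Machine vertices: (108.301,81.122) → (71.739,76.978). Open path.

**Shape 3** — `<polygon>` regular polygon, stroke `#0000ff` → engrave (S163, F3539). Machine vertices: (66.480,119.783) → (75.001,93.157) → (59.497,69.894) → (31.643,67.512) → (12.413,87.804) → (16.288,115.490) → (40.350,129.722) → (66.480,119.783). Closed: final G1 returns to the first vertex.

**Shape 4** — `<path>` rectangle, stroke `#0000ff` → engrave (S163, F3539). Machine vertices: (16.034,119.784) → (40.012,119.784) → (40.012,74.194) → (16.034,74.194) → (16.034,119.784). Closed: final G1 returns to the first vertex.

**Shape 5** — `<path>` cubic bezier, stroke `#0000ff` → engrave (S163, F3539). Control points (SVG): P0=(69.551,23.865), P1=(77.377,35.394), P2=(100.384,118.635), P3=(101.040,99.031); sampled at t=k/5. Machine vertices: (69.551,140.149) → (75.768,126.023) → (83.827,103.064) → (91.926,79.652) → (98.265,64.166) → (101.040,64.983). Open path.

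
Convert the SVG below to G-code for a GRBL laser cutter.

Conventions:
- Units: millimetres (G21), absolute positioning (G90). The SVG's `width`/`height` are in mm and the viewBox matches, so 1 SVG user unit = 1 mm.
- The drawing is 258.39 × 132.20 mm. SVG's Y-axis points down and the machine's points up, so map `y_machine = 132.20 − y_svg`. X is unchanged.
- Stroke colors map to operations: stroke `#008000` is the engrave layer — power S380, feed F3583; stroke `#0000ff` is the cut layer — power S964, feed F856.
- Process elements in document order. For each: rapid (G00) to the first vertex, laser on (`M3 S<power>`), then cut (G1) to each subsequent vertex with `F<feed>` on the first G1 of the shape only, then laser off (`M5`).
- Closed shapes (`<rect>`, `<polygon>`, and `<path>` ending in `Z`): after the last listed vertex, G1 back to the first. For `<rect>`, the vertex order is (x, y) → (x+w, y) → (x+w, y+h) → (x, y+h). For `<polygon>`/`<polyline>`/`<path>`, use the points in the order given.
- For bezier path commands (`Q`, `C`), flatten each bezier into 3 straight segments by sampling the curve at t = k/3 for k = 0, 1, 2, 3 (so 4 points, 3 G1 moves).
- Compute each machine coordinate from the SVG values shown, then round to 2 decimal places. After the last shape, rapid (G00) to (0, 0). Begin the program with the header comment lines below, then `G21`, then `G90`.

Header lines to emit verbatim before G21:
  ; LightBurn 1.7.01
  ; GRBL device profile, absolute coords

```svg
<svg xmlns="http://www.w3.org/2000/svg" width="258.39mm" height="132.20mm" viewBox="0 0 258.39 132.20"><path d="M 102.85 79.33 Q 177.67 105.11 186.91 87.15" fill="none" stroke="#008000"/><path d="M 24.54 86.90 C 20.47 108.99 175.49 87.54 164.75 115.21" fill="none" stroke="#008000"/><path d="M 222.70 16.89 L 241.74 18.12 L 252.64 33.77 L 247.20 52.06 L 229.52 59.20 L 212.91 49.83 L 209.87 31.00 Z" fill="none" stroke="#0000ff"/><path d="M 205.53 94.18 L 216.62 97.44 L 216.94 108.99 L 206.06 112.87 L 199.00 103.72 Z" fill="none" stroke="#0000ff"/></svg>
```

; LightBurn 1.7.01
; GRBL device profile, absolute coords
G21
G90
G00 X102.85 Y52.87
M3 S380
G1 X145.44 Y40.54 F3583
G1 X173.46 Y37.94
G1 X186.91 Y45.05
M5
G00 X24.54 Y45.30
M3 S380
G1 X61.47 Y34.29 F3583
G1 X132.27 Y31.72
G1 X164.75 Y16.99
M5
G00 X222.70 Y115.31
M3 S964
G1 X241.74 Y114.08 F856
G1 X252.64 Y98.43
G1 X247.20 Y80.14
G1 X229.52 Y73.00
G1 X212.91 Y82.37
G1 X209.87 Y101.20
G1 X222.70 Y115.31
M5
G00 X205.53 Y38.02
M3 S964
G1 X216.62 Y34.76 F856
G1 X216.94 Y23.21
G1 X206.06 Y19.33
G1 X199.00 Y28.48
G1 X205.53 Y38.02
M5
G00 X0.00 Y0.00

1 u = 1 mm; y_m = 132.20 − y.

[1] `<path>` quadratic bezier, #008000→engrave S380 F3583: (102.85,52.87) → (145.44,40.54) → (173.46,37.94) → (186.91,45.05)

[2] `<path>` cubic bezier, #008000→engrave S380 F3583: (24.54,45.30) → (61.47,34.29) → (132.27,31.72) → (164.75,16.99)

[3] `<path>` regular polygon, #0000ff→cut S964 F856: (222.70,115.31) → (241.74,114.08) → (252.64,98.43) → (247.20,80.14) → (229.52,73.00) → (212.91,82.37) → (209.87,101.20) → (222.70,115.31) (closed)

[4] `<path>` regular polygon, #0000ff→cut S964 F856: (205.53,38.02) → (216.62,34.76) → (216.94,23.21) → (206.06,19.33) → (199.00,28.48) → (205.53,38.02) (closed)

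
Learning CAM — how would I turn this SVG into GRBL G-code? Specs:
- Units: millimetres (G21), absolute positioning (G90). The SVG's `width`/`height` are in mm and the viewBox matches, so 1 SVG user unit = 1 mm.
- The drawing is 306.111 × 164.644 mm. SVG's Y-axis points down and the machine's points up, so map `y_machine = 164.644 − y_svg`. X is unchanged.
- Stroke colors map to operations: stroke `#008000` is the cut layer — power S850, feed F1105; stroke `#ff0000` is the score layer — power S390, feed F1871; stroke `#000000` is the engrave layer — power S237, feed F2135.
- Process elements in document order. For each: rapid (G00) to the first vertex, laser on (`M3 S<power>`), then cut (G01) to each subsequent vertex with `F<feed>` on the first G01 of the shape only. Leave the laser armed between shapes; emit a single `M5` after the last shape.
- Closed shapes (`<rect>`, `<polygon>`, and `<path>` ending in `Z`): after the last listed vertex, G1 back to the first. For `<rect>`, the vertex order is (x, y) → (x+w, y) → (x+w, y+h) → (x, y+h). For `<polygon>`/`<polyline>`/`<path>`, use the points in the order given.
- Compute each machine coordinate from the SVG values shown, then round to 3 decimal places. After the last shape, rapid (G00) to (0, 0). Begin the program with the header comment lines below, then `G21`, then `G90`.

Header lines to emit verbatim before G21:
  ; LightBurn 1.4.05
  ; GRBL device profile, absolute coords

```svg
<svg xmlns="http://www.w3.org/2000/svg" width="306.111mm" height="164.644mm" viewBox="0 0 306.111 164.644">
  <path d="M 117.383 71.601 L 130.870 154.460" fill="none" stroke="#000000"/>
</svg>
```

; LightBurn 1.4.05
; GRBL device profile, absolute coords
G21
G90
G00 X117.383 Y93.043
M3 S237
G01 X130.870 Y10.184 F2135
M5
G00 X0.000 Y0.000

1 u = 1 mm; y_m = 164.644 − y.

[1] `<path>` line segment, #000000→engrave S237 F2135: (117.383,93.043) → (130.870,10.184)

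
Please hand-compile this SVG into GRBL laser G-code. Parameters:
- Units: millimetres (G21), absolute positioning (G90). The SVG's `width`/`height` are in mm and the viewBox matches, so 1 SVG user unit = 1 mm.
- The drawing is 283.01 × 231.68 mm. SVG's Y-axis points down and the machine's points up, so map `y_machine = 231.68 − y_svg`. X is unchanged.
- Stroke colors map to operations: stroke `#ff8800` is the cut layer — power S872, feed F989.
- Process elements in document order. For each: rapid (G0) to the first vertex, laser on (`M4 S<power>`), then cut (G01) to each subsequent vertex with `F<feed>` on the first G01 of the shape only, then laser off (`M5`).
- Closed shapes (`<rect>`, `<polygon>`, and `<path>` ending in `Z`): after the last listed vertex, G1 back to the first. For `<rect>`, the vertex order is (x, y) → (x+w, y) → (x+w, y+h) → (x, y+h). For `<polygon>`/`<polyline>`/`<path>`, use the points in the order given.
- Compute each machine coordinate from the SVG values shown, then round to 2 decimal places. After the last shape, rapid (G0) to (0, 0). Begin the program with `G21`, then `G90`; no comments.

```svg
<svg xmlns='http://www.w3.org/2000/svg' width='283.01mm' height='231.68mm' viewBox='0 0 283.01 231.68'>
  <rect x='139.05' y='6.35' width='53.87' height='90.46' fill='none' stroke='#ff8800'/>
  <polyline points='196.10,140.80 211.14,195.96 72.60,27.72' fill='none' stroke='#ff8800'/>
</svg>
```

G21
G90
G0 X139.05 Y225.33
M4 S872
G01 X192.92 Y225.33 F989
G01 X192.92 Y134.87
G01 X139.05 Y134.87
G01 X139.05 Y225.33
M5
G0 X196.10 Y90.88
M4 S872
G01 X211.14 Y35.72 F989
G01 X72.60 Y203.96
M5
G0 X0.00 Y0.00

Since the viewBox matches the mm dimensions, user units are millimetres directly. The only transform is the Y-flip y_m = 231.68 − y_svg.

Shape 1 is a rectangle drawn with `<rect>`. Its stroke #ff8800 means cut at S872, F989. After flipping Y the toolpath is (139.05,225.33) → (192.92,225.33) → (192.92,134.87) → (139.05,134.87) → (139.05,225.33), returning to the start.

Shape 2 is a open polyline drawn with `<polyline>`. Its stroke #ff8800 means cut at S872, F989. After flipping Y the toolpath is (196.10,90.88) → (211.14,35.72) → (72.60,203.96).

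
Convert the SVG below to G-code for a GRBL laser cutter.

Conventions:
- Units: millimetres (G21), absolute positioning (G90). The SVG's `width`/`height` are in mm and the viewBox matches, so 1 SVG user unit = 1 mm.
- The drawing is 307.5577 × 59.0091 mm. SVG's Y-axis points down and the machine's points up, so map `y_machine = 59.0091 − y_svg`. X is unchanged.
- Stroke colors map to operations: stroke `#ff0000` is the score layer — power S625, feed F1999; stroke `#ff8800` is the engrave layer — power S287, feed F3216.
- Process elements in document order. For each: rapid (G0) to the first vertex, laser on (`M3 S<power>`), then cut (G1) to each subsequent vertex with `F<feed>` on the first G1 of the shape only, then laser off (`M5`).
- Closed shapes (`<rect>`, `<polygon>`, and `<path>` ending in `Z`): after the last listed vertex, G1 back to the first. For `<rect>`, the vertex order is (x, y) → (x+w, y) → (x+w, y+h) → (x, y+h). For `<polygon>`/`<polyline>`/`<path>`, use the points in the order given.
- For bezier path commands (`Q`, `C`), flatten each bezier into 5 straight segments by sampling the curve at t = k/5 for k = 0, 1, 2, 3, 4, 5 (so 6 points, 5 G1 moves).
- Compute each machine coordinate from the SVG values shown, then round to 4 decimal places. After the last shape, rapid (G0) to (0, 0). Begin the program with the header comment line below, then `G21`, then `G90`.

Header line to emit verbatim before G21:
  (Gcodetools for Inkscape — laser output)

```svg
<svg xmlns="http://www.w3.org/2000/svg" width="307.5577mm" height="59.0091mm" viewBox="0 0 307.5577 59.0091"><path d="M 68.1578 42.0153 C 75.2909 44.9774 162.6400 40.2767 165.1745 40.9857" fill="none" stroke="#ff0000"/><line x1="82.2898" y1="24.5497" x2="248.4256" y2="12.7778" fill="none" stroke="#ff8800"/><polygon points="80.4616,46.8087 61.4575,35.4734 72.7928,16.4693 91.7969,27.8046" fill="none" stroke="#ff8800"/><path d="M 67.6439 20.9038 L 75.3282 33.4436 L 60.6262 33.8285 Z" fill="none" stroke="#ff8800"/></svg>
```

1 u = 1 mm; y_m = 59.0091 − y.

[1] `<path>` cubic bezier, #ff0000→score S625 F1999: (68.1578,16.9938) → (80.7433,16.0315) → (104.6592,16.2808) → (131.9841,17.1142) → (154.7963,17.9042) → (165.1745,18.0234)

[2] `<line>` line segment, #ff8800→engrave S287 F3216: (82.2898,34.4594) → (248.4256,46.2313)

[3] `<polygon>` regular polygon, #ff8800→engrave S287 F3216: (80.4616,12.2004) → (61.4575,23.5357) → (72.7928,42.5398) → (91.7969,31.2045) → (80.4616,12.2004) (closed)

[4] `<path>` regular polygon, #ff8800→engrave S287 F3216: (67.6439,38.1053) → (75.3282,25.5655) → (60.6262,25.1806) → (67.6439,38.1053) (closed)

(Gcodetools for Inkscape — laser output)
G21
G90
G0 X68.1578 Y16.9938
M3 S625
G1 X80.7433 Y16.0315 F1999
G1 X104.6592 Y16.2808
G1 X131.9841 Y17.1142
G1 X154.7963 Y17.9042
G1 X165.1745 Y18.0234
M5
G0 X82.2898 Y34.4594
M3 S287
G1 X248.4256 Y46.2313 F3216
M5
G0 X80.4616 Y12.2004
M3 S287
G1 X61.4575 Y23.5357 F3216
G1 X72.7928 Y42.5398
G1 X91.7969 Y31.2045
G1 X80.4616 Y12.2004
M5
G0 X67.6439 Y38.1053
M3 S287
G1 X75.3282 Y25.5655 F3216
G1 X60.6262 Y25.1806
G1 X67.6439 Y38.1053
M5
G0 X0.0000 Y0.0000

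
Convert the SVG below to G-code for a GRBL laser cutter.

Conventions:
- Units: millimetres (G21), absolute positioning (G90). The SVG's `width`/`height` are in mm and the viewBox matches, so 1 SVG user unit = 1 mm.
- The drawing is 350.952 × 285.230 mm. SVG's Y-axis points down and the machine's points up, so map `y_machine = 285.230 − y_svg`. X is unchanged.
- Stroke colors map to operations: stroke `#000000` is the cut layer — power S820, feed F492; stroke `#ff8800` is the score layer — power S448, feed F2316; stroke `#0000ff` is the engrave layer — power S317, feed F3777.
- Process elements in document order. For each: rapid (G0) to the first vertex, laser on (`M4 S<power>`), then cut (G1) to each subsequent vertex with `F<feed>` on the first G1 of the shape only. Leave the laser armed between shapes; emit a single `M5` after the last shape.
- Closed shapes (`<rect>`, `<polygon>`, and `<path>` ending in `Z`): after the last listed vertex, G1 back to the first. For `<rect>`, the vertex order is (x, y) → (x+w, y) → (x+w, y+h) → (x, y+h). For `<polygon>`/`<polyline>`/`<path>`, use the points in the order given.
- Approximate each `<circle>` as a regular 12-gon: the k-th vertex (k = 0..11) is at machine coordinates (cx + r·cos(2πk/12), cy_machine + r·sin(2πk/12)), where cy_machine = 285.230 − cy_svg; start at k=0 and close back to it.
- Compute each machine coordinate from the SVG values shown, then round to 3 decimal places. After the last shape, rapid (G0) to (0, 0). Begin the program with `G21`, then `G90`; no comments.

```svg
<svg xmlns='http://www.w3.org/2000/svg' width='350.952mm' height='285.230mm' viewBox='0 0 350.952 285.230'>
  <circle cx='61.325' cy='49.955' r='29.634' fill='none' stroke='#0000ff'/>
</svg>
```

viewBox `0 0 350.952 285.230` with mm width/height → 1 unit = 1 mm. Flip: y_m = 285.230 − y_svg.

**Shape 1** — `<circle>` circle, stroke `#0000ff` → engrave (S317, F3777). Machine vertices: (90.959,235.275) → (86.989,250.092) → (76.142,260.939) → (61.325,264.909) → (46.508,260.939) → (35.661,250.092) → (31.691,235.275) → (35.661,220.458) → (46.508,209.611) → (61.325,205.641) → (76.142,209.611) → (86.989,220.458) → (90.959,235.275). Closed: final G1 returns to the first vertex.

G21
G90
G0 X90.959 Y235.275
M4 S317
G1 X86.989 Y250.092 F3777
G1 X76.142 Y260.939
G1 X61.325 Y264.909
G1 X46.508 Y260.939
G1 X35.661 Y250.092
G1 X31.691 Y235.275
G1 X35.661 Y220.458
G1 X46.508 Y209.611
G1 X61.325 Y205.641
G1 X76.142 Y209.611
G1 X86.989 Y220.458
G1 X90.959 Y235.275
M5
G0 X0.000 Y0.000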